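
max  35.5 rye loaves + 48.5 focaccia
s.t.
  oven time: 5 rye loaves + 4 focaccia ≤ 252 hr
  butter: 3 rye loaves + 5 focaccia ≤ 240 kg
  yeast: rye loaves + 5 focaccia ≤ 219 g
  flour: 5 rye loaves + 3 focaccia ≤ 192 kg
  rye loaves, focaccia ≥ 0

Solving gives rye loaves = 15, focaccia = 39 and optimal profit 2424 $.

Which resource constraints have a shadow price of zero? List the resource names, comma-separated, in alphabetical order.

oven time: 231/252 (slack 21)
butter: 240/240 (binding)
yeast: 210/219 (slack 9)
flour: 192/192 (binding)
By complementary slackness, a constraint with positive slack has shadow price 0 → oven time, yeast.

oven time, yeast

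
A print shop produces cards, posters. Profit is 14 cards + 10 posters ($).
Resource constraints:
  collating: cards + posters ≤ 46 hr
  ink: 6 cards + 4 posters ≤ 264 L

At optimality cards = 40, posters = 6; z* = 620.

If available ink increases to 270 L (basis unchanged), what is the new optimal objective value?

632

At the optimum: collating uses 46 of 46 (binding); ink uses 264 of 264 (binding).
From A_Bᵀ y = c: 1·y_collating + 6·y_ink = 14; 1·y_collating + 4·y_ink = 10.
This yields shadow prices y_collating = 2, y_ink = 2.
Δz = y_ink·Δb = 2 × (6) = 12, so new z* = 620 + 12 = 632.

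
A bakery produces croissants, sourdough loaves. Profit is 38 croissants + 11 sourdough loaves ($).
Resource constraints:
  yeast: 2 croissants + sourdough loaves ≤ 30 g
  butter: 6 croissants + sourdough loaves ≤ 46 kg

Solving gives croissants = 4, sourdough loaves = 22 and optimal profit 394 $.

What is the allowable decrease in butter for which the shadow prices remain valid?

16

Binding constraints: yeast, butter. The basis is B = [[2,1],[6,1]] with det -4.
Per unit decrease in butter, x* moves by d = (-0.25, 0.5).
The basis stays optimal until croissants reaches 0; allowable decrease = 16 kg.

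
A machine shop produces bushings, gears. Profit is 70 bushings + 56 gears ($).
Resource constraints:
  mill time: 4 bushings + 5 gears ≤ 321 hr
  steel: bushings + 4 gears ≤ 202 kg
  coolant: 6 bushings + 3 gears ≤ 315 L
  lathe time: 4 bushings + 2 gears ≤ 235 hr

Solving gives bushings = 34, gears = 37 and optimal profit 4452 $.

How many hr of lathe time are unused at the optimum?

25

lathe time used = 4·34 + 2·37 = 210; slack = 235 − 210 = 25.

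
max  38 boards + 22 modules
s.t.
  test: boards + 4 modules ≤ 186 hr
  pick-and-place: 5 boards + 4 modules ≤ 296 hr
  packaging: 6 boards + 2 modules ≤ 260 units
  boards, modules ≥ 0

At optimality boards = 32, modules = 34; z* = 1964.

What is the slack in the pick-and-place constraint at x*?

0

pick-and-place used = 5·32 + 4·34 = 296; slack = 296 − 296 = 0.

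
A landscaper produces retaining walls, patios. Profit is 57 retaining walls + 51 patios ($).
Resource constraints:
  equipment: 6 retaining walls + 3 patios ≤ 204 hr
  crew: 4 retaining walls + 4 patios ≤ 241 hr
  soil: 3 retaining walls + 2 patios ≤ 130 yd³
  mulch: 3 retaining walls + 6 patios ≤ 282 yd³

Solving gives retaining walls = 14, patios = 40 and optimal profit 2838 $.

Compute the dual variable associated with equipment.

At the optimum: equipment uses 204 of 204 (binding); crew uses 216 of 241 (slack = 25); soil uses 122 of 130 (slack = 8); mulch uses 282 of 282 (binding).
By complementary slackness, y = 0 for the non-binding constraints.
Dual feasibility on the basic columns requires 6·y_equipment + 3·y_mulch = 57, 3·y_equipment + 6·y_mulch = 51.
This yields shadow prices y_equipment = 7, y_mulch = 5.
Shadow price of equipment = 7.

7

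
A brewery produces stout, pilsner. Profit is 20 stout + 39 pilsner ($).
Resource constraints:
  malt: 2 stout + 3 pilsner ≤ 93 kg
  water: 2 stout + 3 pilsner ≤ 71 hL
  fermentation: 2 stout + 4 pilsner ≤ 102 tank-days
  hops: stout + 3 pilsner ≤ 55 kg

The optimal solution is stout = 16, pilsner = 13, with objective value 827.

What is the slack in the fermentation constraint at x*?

18

fermentation used = 2·16 + 4·13 = 84; slack = 102 − 84 = 18.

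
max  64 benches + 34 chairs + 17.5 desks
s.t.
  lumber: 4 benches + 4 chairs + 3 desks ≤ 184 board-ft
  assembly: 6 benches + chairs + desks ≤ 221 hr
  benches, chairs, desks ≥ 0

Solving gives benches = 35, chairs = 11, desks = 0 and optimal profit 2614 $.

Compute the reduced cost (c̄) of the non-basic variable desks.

-9.5

At the optimum: lumber uses 184 of 184 (binding); assembly uses 221 of 221 (binding).
The binding rows give the dual system: 4·y_lumber + 6·y_assembly = 64 and 4·y_lumber + 1·y_assembly = 34.
This yields shadow prices y_lumber = 7, y_assembly = 6.
Reduced cost of desks: c₃ − yᵀa₃ = 17.5 − (7·3 + 6·1) = 17.5 − 27 = -9.5.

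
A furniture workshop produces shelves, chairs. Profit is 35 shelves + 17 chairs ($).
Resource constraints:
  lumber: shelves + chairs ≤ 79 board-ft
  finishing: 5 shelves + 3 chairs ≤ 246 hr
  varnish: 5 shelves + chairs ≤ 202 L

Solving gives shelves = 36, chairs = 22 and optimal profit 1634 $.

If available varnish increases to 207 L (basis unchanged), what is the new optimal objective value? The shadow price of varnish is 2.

Δb = 5, so new z* = 1634 + (2)·(5) = 1634 + 10 = 1644.

1644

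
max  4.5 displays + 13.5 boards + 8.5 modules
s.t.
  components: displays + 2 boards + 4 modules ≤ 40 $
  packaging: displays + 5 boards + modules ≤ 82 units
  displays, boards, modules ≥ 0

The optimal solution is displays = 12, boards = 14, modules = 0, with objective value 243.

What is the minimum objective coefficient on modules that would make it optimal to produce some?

At the optimum: components uses 40 of 40 (binding); packaging uses 82 of 82 (binding).
The binding rows give the dual system: 1·y_components + 1·y_packaging = 4.5 and 2·y_components + 5·y_packaging = 13.5.
This yields shadow prices y_components = 3, y_packaging = 1.5.
modules enters the basis when its profit ≥ yᵀa₃ = 3·4 + 1.5·1 = 13.5.

13.5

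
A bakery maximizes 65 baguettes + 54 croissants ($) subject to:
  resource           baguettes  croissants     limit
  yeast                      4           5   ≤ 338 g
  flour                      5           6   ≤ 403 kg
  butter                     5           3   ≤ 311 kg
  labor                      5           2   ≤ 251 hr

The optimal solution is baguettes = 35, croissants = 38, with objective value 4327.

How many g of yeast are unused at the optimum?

yeast used = 4·35 + 5·38 = 330; slack = 338 − 330 = 8.

8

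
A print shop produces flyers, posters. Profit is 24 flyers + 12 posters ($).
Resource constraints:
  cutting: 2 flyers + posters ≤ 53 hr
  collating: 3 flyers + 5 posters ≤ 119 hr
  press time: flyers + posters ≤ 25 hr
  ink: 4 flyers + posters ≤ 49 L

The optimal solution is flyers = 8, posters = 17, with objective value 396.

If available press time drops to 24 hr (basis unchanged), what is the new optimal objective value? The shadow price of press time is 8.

Δb = -1, so new z* = 396 + (8)·(-1) = 396 − 8 = 388.

388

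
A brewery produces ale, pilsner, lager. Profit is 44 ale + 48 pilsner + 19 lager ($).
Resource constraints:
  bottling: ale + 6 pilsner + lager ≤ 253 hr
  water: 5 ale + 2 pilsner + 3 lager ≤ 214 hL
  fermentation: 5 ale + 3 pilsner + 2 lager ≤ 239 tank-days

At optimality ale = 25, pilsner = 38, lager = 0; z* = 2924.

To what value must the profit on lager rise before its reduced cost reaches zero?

Binding: bottling and fermentation. Non-binding: water (13 unused).
Slack constraints have shadow price 0 (complementary slackness).
The binding rows give the dual system: 1·y_bottling + 5·y_fermentation = 44 and 6·y_bottling + 3·y_fermentation = 48.
This yields shadow prices y_bottling = 4, y_fermentation = 8.
lager enters the basis when its profit ≥ yᵀa₃ = 4·1 + 8·2 = 20.

20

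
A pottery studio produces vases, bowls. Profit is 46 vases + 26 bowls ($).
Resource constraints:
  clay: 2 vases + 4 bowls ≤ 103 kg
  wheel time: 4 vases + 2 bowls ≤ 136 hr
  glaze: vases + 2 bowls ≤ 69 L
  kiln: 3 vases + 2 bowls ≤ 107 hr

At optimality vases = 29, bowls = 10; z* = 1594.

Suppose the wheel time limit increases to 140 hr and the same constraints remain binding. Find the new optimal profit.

Check each constraint at x*: clay 98/103 (slack 5); wheel time 136/136 (tight); glaze 49/69 (slack 20); kiln 107/107 (tight).
Slack constraints have shadow price 0 (complementary slackness).
The binding rows give the dual system: 4·y_wheel time + 3·y_kiln = 46 and 2·y_wheel time + 2·y_kiln = 26.
This yields shadow prices y_wheel time = 7, y_kiln = 6.
Δz = y_wheel time·Δb = 7 × (4) = 28, so new z* = 1594 + 28 = 1622.

1622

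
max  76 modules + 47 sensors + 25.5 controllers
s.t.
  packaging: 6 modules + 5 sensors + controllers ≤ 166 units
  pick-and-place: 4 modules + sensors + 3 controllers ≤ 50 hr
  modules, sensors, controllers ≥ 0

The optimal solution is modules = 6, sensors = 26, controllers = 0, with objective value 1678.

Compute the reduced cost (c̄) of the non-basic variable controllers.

At the optimum: packaging uses 166 of 166 (binding); pick-and-place uses 50 of 50 (binding).
From A_Bᵀ y = c: 6·y_packaging + 4·y_pick-and-place = 76; 5·y_packaging + 1·y_pick-and-place = 47.
→ y_packaging = 8 and y_pick-and-place = 7.
Reduced cost of controllers: c₃ − yᵀa₃ = 25.5 − (8·1 + 7·3) = 25.5 − 29 = -3.5.

-3.5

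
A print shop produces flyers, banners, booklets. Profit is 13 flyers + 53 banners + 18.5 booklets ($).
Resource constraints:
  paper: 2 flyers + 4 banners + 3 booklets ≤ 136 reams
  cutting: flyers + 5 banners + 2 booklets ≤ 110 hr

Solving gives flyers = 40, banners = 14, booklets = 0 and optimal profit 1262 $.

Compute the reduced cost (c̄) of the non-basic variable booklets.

-5.5

Both paper and cutting are binding at x*.
Dual feasibility on the basic columns requires 2·y_paper + 1·y_cutting = 13, 4·y_paper + 5·y_cutting = 53.
This yields shadow prices y_paper = 2, y_cutting = 9.
Reduced cost of booklets: c₃ − yᵀa₃ = 18.5 − (2·3 + 9·2) = 18.5 − 24 = -5.5.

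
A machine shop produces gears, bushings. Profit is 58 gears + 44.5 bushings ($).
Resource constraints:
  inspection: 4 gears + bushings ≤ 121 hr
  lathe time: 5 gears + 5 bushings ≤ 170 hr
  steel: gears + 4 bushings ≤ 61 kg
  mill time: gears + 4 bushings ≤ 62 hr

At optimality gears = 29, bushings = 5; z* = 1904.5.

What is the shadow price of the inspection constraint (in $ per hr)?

4.5

At the optimum: inspection uses 121 of 121 (binding); lathe time uses 170 of 170 (binding); steel uses 49 of 61 (slack = 12); mill time uses 49 of 62 (slack = 13).
Since steel, mill time are not tight, their duals are 0.
Dual feasibility on the basic columns requires 4·y_inspection + 5·y_lathe time = 58, 1·y_inspection + 5·y_lathe time = 44.5.
→ y_inspection = 4.5 and y_lathe time = 8.
Shadow price of inspection = 4.5.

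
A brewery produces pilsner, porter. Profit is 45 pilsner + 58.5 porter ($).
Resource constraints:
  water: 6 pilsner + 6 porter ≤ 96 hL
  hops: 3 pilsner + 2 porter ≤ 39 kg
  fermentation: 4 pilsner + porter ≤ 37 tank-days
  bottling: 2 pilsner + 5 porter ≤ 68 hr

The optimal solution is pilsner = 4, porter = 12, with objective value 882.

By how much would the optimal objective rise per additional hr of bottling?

4.5

At the optimum: water uses 96 of 96 (binding); hops uses 36 of 39 (slack = 3); fermentation uses 28 of 37 (slack = 9); bottling uses 68 of 68 (binding).
Since hops, fermentation are not tight, their duals are 0.
The binding rows give the dual system: 6·y_water + 2·y_bottling = 45 and 6·y_water + 5·y_bottling = 58.5.
Solving: y_water = 6, y_bottling = 4.5.
Shadow price of bottling = 4.5.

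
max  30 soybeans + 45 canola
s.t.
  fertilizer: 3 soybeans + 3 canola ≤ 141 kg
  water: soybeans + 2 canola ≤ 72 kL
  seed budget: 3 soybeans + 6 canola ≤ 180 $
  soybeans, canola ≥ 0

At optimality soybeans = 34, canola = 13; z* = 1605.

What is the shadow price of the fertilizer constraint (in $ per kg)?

5

At the optimum: fertilizer uses 141 of 141 (binding); water uses 60 of 72 (slack = 12); seed budget uses 180 of 180 (binding).
Slack constraints have shadow price 0 (complementary slackness).
The binding rows give the dual system: 3·y_fertilizer + 3·y_seed budget = 30 and 3·y_fertilizer + 6·y_seed budget = 45.
This yields shadow prices y_fertilizer = 5, y_seed budget = 5.
Shadow price of fertilizer = 5.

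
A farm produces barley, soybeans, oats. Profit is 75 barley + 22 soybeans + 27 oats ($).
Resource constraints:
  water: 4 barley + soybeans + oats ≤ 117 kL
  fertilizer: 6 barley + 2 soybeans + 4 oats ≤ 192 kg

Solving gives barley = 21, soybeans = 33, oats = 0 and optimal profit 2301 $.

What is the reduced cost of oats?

-8

At the optimum: water uses 117 of 117 (binding); fertilizer uses 192 of 192 (binding).
From A_Bᵀ y = c: 4·y_water + 6·y_fertilizer = 75; 1·y_water + 2·y_fertilizer = 22.
→ y_water = 9 and y_fertilizer = 6.5.
Reduced cost of oats: c₃ − yᵀa₃ = 27 − (9·1 + 6.5·4) = 27 − 35 = -8.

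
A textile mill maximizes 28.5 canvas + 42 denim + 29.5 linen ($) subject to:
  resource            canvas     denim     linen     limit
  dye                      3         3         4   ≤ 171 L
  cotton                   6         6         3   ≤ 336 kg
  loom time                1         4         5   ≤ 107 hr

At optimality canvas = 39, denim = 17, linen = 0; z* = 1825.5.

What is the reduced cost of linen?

Binding: cotton and loom time. Non-binding: dye (3 unused).
Since dye is not tight, its dual is 0.
Dual feasibility on the basic columns requires 6·y_cotton + 1·y_loom time = 28.5, 6·y_cotton + 4·y_loom time = 42.
This yields shadow prices y_cotton = 4, y_loom time = 4.5.
Reduced cost of linen: c₃ − yᵀa₃ = 29.5 − (4·3 + 4.5·5) = 29.5 − 34.5 = -5.

-5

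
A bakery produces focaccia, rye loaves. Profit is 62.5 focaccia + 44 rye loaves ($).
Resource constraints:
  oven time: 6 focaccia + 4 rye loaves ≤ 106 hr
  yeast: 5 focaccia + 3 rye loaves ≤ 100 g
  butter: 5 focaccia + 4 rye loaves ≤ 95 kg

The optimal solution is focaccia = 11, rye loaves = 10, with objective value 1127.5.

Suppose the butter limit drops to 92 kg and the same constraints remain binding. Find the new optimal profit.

1117

Binding: oven time and butter. Non-binding: yeast (15 unused).
Slack constraints have shadow price 0 (complementary slackness).
Dual feasibility on the basic columns requires 6·y_oven time + 5·y_butter = 62.5, 4·y_oven time + 4·y_butter = 44.
Solving: y_oven time = 7.5, y_butter = 3.5.
Δz = y_butter·Δb = 3.5 × (-3) = -10.5, so new z* = 1127.5 − 10.5 = 1117.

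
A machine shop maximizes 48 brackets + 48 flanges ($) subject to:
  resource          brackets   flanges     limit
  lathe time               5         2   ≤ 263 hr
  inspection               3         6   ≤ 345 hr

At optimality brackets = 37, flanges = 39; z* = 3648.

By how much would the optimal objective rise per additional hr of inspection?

6

Both lathe time and inspection are binding at x*.
Dual feasibility on the basic columns requires 5·y_lathe time + 3·y_inspection = 48, 2·y_lathe time + 6·y_inspection = 48.
Solving: y_lathe time = 6, y_inspection = 6.
Shadow price of inspection = 6.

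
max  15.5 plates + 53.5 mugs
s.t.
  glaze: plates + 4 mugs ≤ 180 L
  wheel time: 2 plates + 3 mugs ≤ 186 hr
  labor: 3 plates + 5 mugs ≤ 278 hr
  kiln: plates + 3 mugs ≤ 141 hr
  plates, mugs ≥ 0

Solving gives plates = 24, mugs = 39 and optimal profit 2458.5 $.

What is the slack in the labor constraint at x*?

labor used = 3·24 + 5·39 = 267; slack = 278 − 267 = 11.

11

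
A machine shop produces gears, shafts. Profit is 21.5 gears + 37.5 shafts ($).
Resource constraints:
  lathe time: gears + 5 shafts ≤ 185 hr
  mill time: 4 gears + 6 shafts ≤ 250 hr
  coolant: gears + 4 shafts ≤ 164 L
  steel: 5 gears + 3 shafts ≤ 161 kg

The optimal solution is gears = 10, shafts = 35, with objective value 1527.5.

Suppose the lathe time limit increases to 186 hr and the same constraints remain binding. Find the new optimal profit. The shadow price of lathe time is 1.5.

1529

Δb = 1, so new z* = 1527.5 + (1.5)·(1) = 1527.5 + 1.5 = 1529.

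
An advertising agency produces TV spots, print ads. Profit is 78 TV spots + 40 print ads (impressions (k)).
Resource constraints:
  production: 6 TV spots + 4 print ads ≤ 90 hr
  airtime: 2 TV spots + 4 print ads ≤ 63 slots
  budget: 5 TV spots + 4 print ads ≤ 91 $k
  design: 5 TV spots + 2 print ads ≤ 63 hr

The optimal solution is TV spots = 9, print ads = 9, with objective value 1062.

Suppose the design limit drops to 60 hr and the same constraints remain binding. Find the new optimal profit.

Check each constraint at x*: production 90/90 (tight); airtime 54/63 (slack 9); budget 81/91 (slack 10); design 63/63 (tight).
By complementary slackness, y = 0 for the non-binding constraints.
Dual feasibility on the basic columns requires 6·y_production + 5·y_design = 78, 4·y_production + 2·y_design = 40.
Solving: y_production = 5.5, y_design = 9.
Δz = y_design·Δb = 9 × (-3) = -27, so new z* = 1062 − 27 = 1035.

1035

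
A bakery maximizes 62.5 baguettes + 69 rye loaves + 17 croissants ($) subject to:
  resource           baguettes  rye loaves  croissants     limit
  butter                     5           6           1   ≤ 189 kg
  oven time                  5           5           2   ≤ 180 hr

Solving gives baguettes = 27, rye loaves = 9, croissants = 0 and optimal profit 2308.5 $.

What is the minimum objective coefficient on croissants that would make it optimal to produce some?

18.5

Check each constraint at x*: butter 189/189 (tight); oven time 180/180 (tight).
Dual feasibility on the basic columns requires 5·y_butter + 5·y_oven time = 62.5, 6·y_butter + 5·y_oven time = 69.
This yields shadow prices y_butter = 6.5, y_oven time = 6.
croissants enters the basis when its profit ≥ yᵀa₃ = 6.5·1 + 6·2 = 18.5.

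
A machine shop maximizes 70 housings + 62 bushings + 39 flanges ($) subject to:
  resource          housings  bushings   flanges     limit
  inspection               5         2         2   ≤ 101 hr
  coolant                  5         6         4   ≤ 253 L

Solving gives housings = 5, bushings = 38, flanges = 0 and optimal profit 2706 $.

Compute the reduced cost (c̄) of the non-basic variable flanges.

Both inspection and coolant are binding at x*.
The binding rows give the dual system: 5·y_inspection + 5·y_coolant = 70 and 2·y_inspection + 6·y_coolant = 62.
→ y_inspection = 5.5 and y_coolant = 8.5.
Reduced cost of flanges: c₃ − yᵀa₃ = 39 − (5.5·2 + 8.5·4) = 39 − 45 = -6.

-6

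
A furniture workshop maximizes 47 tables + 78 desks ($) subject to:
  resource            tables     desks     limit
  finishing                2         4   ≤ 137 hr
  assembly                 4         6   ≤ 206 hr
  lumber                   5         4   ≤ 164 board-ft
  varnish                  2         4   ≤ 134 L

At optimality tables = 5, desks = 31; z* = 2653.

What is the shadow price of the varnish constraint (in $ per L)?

7.5

At the optimum: finishing uses 134 of 137 (slack = 3); assembly uses 206 of 206 (binding); lumber uses 149 of 164 (slack = 15); varnish uses 134 of 134 (binding).
By complementary slackness, y = 0 for the non-binding constraints.
The binding rows give the dual system: 4·y_assembly + 2·y_varnish = 47 and 6·y_assembly + 4·y_varnish = 78.
This yields shadow prices y_assembly = 8, y_varnish = 7.5.
Shadow price of varnish = 7.5.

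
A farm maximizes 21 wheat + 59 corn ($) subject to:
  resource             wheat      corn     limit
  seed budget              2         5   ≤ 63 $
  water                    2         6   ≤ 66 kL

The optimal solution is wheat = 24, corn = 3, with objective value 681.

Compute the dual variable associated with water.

At the optimum: seed budget uses 63 of 63 (binding); water uses 66 of 66 (binding).
Dual feasibility on the basic columns requires 2·y_seed budget + 2·y_water = 21, 5·y_seed budget + 6·y_water = 59.
This yields shadow prices y_seed budget = 4, y_water = 6.5.
Shadow price of water = 6.5.

6.5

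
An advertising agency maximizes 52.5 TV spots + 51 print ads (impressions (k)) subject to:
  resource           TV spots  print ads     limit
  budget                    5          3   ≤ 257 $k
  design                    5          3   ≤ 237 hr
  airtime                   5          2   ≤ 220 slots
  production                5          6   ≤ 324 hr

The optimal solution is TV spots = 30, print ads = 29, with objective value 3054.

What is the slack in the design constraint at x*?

design used = 5·30 + 3·29 = 237; slack = 237 − 237 = 0.

0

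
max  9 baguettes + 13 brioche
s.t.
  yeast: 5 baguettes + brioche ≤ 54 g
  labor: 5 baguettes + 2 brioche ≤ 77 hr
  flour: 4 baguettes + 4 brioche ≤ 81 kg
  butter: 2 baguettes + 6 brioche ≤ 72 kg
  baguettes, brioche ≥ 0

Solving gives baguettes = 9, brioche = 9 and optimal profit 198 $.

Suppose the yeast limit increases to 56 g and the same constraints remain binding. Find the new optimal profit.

At the optimum: yeast uses 54 of 54 (binding); labor uses 63 of 77 (slack = 14); flour uses 72 of 81 (slack = 9); butter uses 72 of 72 (binding).
Slack constraints have shadow price 0 (complementary slackness).
Dual feasibility on the basic columns requires 5·y_yeast + 2·y_butter = 9, 1·y_yeast + 6·y_butter = 13.
Solving: y_yeast = 1, y_butter = 2.
Δz = y_yeast·Δb = 1 × (2) = 2, so new z* = 198 + 2 = 200.

200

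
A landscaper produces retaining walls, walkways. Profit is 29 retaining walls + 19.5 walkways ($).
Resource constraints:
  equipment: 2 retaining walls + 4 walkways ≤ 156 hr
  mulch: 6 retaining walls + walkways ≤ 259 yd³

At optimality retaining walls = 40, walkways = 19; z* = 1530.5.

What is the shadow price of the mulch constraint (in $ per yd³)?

3.5

Both equipment and mulch are binding at x*.
The binding rows give the dual system: 2·y_equipment + 6·y_mulch = 29 and 4·y_equipment + 1·y_mulch = 19.5.
Solving: y_equipment = 4, y_mulch = 3.5.
Shadow price of mulch = 3.5.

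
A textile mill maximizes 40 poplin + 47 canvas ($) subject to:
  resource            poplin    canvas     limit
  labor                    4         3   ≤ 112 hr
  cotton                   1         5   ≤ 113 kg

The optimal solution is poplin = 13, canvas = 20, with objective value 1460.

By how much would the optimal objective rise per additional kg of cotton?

Check each constraint at x*: labor 112/112 (tight); cotton 113/113 (tight).
From A_Bᵀ y = c: 4·y_labor + 1·y_cotton = 40; 3·y_labor + 5·y_cotton = 47.
→ y_labor = 9 and y_cotton = 4.
Shadow price of cotton = 4.

4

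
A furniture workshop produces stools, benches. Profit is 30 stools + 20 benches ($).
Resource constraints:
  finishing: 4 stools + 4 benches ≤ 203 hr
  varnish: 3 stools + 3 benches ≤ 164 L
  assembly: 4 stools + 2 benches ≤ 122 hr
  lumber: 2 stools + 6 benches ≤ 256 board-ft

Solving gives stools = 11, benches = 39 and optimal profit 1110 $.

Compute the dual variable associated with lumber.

Check each constraint at x*: finishing 200/203 (slack 3); varnish 150/164 (slack 14); assembly 122/122 (tight); lumber 256/256 (tight).
By complementary slackness, y = 0 for the non-binding constraints.
From A_Bᵀ y = c: 4·y_assembly + 2·y_lumber = 30; 2·y_assembly + 6·y_lumber = 20.
Solving: y_assembly = 7, y_lumber = 1.
Shadow price of lumber = 1.

1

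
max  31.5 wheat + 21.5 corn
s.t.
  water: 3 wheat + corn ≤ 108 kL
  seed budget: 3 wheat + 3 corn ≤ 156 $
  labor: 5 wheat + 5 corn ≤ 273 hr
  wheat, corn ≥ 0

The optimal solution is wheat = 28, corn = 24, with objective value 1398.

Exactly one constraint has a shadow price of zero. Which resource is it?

labor

water: 108/108 (binding)
seed budget: 156/156 (binding)
labor: 260/273 (slack 13)
By complementary slackness, a constraint with positive slack has shadow price 0 → labor.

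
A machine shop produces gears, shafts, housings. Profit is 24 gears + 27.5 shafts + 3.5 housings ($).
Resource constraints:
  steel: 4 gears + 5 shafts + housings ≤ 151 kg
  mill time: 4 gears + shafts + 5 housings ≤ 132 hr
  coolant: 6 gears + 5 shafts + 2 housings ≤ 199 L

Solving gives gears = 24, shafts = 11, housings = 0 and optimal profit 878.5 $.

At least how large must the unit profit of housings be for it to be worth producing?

At the optimum: steel uses 151 of 151 (binding); mill time uses 107 of 132 (slack = 25); coolant uses 199 of 199 (binding).
By complementary slackness, y = 0 for the non-binding constraint.
From A_Bᵀ y = c: 4·y_steel + 6·y_coolant = 24; 5·y_steel + 5·y_coolant = 27.5.
Solving: y_steel = 4.5, y_coolant = 1.
housings enters the basis when its profit ≥ yᵀa₃ = 4.5·1 + 1·2 = 6.5.

6.5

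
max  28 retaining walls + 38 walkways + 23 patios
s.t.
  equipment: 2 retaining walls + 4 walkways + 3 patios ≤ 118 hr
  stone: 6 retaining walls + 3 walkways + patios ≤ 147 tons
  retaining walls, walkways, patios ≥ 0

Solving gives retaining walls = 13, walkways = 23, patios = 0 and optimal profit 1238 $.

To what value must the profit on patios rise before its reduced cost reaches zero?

At the optimum: equipment uses 118 of 118 (binding); stone uses 147 of 147 (binding).
From A_Bᵀ y = c: 2·y_equipment + 6·y_stone = 28; 4·y_equipment + 3·y_stone = 38.
This yields shadow prices y_equipment = 8, y_stone = 2.
patios enters the basis when its profit ≥ yᵀa₃ = 8·3 + 2·1 = 26.

26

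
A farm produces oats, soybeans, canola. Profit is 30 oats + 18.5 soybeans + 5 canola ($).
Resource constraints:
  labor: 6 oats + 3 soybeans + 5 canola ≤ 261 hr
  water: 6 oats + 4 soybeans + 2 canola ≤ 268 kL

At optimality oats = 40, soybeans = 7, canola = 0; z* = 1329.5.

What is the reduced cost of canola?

-9.5

At the optimum: labor uses 261 of 261 (binding); water uses 268 of 268 (binding).
From A_Bᵀ y = c: 6·y_labor + 6·y_water = 30; 3·y_labor + 4·y_water = 18.5.
→ y_labor = 1.5 and y_water = 3.5.
Reduced cost of canola: c₃ − yᵀa₃ = 5 − (1.5·5 + 3.5·2) = 5 − 14.5 = -9.5.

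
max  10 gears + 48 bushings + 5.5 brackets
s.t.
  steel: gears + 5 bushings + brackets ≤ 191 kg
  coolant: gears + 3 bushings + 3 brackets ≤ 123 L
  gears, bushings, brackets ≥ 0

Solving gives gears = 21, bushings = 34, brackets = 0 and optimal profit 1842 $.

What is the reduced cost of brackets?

-6.5

At the optimum: steel uses 191 of 191 (binding); coolant uses 123 of 123 (binding).
From A_Bᵀ y = c: 1·y_steel + 1·y_coolant = 10; 5·y_steel + 3·y_coolant = 48.
→ y_steel = 9 and y_coolant = 1.
Reduced cost of brackets: c₃ − yᵀa₃ = 5.5 − (9·1 + 1·3) = 5.5 − 12 = -6.5.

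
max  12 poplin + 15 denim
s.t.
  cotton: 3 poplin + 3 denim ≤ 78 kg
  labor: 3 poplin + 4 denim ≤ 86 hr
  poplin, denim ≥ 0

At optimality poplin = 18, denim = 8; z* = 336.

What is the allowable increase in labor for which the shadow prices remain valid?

18

Binding constraints: cotton, labor. The basis is B = [[3,3],[3,4]] with det 3.
Per unit increase in labor, x* moves by d = (-1, 1).
The basis stays optimal until poplin reaches 0; allowable increase = 18 hr.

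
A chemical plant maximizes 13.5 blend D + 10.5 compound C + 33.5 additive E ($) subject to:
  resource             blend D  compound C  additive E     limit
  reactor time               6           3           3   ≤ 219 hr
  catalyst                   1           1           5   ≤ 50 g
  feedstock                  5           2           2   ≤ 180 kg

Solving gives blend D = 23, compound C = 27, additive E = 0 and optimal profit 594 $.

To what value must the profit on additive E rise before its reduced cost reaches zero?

Binding: reactor time and catalyst. Non-binding: feedstock (11 unused).
Slack constraints have shadow price 0 (complementary slackness).
The binding rows give the dual system: 6·y_reactor time + 1·y_catalyst = 13.5 and 3·y_reactor time + 1·y_catalyst = 10.5.
Solving: y_reactor time = 1, y_catalyst = 7.5.
additive E enters the basis when its profit ≥ yᵀa₃ = 1·3 + 7.5·5 = 40.5.

40.5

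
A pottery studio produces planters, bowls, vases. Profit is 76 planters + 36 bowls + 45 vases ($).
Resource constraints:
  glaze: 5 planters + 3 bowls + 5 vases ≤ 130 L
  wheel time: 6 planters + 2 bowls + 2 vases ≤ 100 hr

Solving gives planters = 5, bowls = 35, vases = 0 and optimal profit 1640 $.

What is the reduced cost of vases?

-7

Check each constraint at x*: glaze 130/130 (tight); wheel time 100/100 (tight).
Dual feasibility on the basic columns requires 5·y_glaze + 6·y_wheel time = 76, 3·y_glaze + 2·y_wheel time = 36.
Solving: y_glaze = 8, y_wheel time = 6.
Reduced cost of vases: c₃ − yᵀa₃ = 45 − (8·5 + 6·2) = 45 − 52 = -7.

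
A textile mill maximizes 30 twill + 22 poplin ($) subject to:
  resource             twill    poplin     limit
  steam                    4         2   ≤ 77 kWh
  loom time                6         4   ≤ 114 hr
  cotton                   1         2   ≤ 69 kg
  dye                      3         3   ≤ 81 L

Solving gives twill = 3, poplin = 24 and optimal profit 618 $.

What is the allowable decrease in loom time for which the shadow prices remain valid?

6

Binding constraints: loom time, dye. The basis is B = [[6,4],[3,3]] with det 6.
Per unit decrease in loom time, x* moves by d = (-0.5, 0.5).
The basis stays optimal until twill reaches 0; allowable decrease = 6 hr.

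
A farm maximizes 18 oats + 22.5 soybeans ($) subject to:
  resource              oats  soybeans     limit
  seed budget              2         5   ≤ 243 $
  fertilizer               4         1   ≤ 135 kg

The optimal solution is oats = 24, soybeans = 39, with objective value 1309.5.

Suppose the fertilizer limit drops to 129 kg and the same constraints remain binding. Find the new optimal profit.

1294.5

Both seed budget and fertilizer are binding at x*.
Dual feasibility on the basic columns requires 2·y_seed budget + 4·y_fertilizer = 18, 5·y_seed budget + 1·y_fertilizer = 22.5.
Solving: y_seed budget = 4, y_fertilizer = 2.5.
Δz = y_fertilizer·Δb = 2.5 × (-6) = -15, so new z* = 1309.5 − 15 = 1294.5.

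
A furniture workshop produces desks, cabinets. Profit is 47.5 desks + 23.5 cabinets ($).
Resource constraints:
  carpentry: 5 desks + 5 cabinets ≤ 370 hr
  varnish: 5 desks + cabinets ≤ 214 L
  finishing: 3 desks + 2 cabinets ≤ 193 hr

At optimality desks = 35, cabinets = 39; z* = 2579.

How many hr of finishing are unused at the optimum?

10

finishing used = 3·35 + 2·39 = 183; slack = 193 − 183 = 10.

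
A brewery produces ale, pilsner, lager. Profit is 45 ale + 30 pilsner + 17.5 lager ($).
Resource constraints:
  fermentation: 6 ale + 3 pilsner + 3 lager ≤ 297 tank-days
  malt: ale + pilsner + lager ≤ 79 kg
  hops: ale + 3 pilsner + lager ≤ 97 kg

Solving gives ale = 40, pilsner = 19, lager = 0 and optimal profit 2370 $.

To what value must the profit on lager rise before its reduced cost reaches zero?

24

Check each constraint at x*: fermentation 297/297 (tight); malt 59/79 (slack 20); hops 97/97 (tight).
Since malt is not tight, its dual is 0.
The binding rows give the dual system: 6·y_fermentation + 1·y_hops = 45 and 3·y_fermentation + 3·y_hops = 30.
Solving: y_fermentation = 7, y_hops = 3.
lager enters the basis when its profit ≥ yᵀa₃ = 7·3 + 3·1 = 24.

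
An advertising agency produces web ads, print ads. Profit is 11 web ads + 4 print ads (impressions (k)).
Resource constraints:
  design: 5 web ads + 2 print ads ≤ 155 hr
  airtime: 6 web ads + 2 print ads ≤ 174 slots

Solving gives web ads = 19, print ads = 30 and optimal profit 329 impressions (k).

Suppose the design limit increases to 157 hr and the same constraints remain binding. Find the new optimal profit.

331

Both design and airtime are binding at x*.
Dual feasibility on the basic columns requires 5·y_design + 6·y_airtime = 11, 2·y_design + 2·y_airtime = 4.
Solving: y_design = 1, y_airtime = 1.
Δz = y_design·Δb = 1 × (2) = 2, so new z* = 329 + 2 = 331.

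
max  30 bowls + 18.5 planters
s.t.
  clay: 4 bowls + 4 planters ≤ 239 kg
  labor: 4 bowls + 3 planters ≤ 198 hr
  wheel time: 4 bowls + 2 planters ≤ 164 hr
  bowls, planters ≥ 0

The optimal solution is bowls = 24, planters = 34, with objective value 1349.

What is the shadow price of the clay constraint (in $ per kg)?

0

Check each constraint at x*: clay 232/239 (slack 7); labor 198/198 (tight); wheel time 164/164 (tight).
Since clay is not tight, its dual is 0.
The binding rows give the dual system: 4·y_labor + 4·y_wheel time = 30 and 3·y_labor + 2·y_wheel time = 18.5.
→ y_labor = 3.5 and y_wheel time = 4.
Shadow price of clay = 0.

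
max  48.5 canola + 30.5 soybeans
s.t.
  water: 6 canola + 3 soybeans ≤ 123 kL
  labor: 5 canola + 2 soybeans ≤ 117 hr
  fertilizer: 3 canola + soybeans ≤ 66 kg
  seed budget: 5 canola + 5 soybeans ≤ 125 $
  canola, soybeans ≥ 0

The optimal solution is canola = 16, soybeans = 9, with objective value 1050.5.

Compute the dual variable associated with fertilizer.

At the optimum: water uses 123 of 123 (binding); labor uses 98 of 117 (slack = 19); fertilizer uses 57 of 66 (slack = 9); seed budget uses 125 of 125 (binding).
Slack constraints have shadow price 0 (complementary slackness).
The binding rows give the dual system: 6·y_water + 5·y_seed budget = 48.5 and 3·y_water + 5·y_seed budget = 30.5.
This yields shadow prices y_water = 6, y_seed budget = 2.5.
Shadow price of fertilizer = 0.

0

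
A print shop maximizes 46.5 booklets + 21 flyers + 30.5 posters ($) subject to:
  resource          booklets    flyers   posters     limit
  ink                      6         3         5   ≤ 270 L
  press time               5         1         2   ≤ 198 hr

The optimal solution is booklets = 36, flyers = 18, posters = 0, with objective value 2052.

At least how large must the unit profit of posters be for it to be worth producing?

35.5

Check each constraint at x*: ink 270/270 (tight); press time 198/198 (tight).
From A_Bᵀ y = c: 6·y_ink + 5·y_press time = 46.5; 3·y_ink + 1·y_press time = 21.
This yields shadow prices y_ink = 6.5, y_press time = 1.5.
posters enters the basis when its profit ≥ yᵀa₃ = 6.5·5 + 1.5·2 = 35.5.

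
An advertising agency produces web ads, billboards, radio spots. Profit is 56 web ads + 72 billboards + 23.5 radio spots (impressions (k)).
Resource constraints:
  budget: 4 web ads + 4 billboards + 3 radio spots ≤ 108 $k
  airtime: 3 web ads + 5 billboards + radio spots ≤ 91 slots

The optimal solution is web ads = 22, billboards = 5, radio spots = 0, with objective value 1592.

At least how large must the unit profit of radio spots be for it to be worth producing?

At the optimum: budget uses 108 of 108 (binding); airtime uses 91 of 91 (binding).
From A_Bᵀ y = c: 4·y_budget + 3·y_airtime = 56; 4·y_budget + 5·y_airtime = 72.
Solving: y_budget = 8, y_airtime = 8.
radio spots enters the basis when its profit ≥ yᵀa₃ = 8·3 + 8·1 = 32.

32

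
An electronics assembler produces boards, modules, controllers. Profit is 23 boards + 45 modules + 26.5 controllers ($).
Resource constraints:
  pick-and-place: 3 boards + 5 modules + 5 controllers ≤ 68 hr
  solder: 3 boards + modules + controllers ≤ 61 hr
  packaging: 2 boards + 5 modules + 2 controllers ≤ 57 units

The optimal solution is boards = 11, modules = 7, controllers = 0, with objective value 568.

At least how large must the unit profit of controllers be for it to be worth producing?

33

Binding: pick-and-place and packaging. Non-binding: solder (21 unused).
By complementary slackness, y = 0 for the non-binding constraint.
The binding rows give the dual system: 3·y_pick-and-place + 2·y_packaging = 23 and 5·y_pick-and-place + 5·y_packaging = 45.
→ y_pick-and-place = 5 and y_packaging = 4.
controllers enters the basis when its profit ≥ yᵀa₃ = 5·5 + 4·2 = 33.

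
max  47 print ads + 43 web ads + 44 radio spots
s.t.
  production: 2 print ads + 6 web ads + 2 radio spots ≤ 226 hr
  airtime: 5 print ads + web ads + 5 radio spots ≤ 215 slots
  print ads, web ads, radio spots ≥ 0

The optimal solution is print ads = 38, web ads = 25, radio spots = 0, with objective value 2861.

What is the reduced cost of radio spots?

Check each constraint at x*: production 226/226 (tight); airtime 215/215 (tight).
Dual feasibility on the basic columns requires 2·y_production + 5·y_airtime = 47, 6·y_production + 1·y_airtime = 43.
Solving: y_production = 6, y_airtime = 7.
Reduced cost of radio spots: c₃ − yᵀa₃ = 44 − (6·2 + 7·5) = 44 − 47 = -3.

-3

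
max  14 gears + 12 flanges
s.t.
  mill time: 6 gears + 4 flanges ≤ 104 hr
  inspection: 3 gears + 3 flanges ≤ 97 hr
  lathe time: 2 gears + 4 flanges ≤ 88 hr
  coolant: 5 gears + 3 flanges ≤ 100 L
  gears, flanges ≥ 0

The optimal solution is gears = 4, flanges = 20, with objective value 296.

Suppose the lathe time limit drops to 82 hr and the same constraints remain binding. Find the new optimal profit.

290

Check each constraint at x*: mill time 104/104 (tight); inspection 72/97 (slack 25); lathe time 88/88 (tight); coolant 80/100 (slack 20).
Slack constraints have shadow price 0 (complementary slackness).
Dual feasibility on the basic columns requires 6·y_mill time + 2·y_lathe time = 14, 4·y_mill time + 4·y_lathe time = 12.
This yields shadow prices y_mill time = 2, y_lathe time = 1.
Δz = y_lathe time·Δb = 1 × (-6) = -6, so new z* = 296 − 6 = 290.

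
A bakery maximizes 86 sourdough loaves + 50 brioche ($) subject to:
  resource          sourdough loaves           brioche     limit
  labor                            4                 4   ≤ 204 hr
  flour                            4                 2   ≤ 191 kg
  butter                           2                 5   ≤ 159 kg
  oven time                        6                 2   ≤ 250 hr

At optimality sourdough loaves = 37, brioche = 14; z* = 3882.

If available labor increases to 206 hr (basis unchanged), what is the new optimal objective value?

3898

At the optimum: labor uses 204 of 204 (binding); flour uses 176 of 191 (slack = 15); butter uses 144 of 159 (slack = 15); oven time uses 250 of 250 (binding).
By complementary slackness, y = 0 for the non-binding constraints.
Dual feasibility on the basic columns requires 4·y_labor + 6·y_oven time = 86, 4·y_labor + 2·y_oven time = 50.
→ y_labor = 8 and y_oven time = 9.
Δz = y_labor·Δb = 8 × (2) = 16, so new z* = 3882 + 16 = 3898.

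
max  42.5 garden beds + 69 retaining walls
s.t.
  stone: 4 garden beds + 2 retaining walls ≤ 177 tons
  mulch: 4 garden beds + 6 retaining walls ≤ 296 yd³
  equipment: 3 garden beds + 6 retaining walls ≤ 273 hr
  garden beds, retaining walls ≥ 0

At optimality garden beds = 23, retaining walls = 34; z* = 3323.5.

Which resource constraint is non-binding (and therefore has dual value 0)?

stone: 160/177 (slack 17)
mulch: 296/296 (binding)
equipment: 273/273 (binding)
By complementary slackness, a constraint with positive slack has shadow price 0 → stone.

stone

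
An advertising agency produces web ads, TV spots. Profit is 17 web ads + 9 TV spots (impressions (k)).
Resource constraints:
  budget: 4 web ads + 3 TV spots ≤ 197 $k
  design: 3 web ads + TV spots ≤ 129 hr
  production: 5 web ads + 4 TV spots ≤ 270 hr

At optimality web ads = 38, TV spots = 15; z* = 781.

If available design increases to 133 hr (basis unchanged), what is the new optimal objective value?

Check each constraint at x*: budget 197/197 (tight); design 129/129 (tight); production 250/270 (slack 20).
By complementary slackness, y = 0 for the non-binding constraint.
From A_Bᵀ y = c: 4·y_budget + 3·y_design = 17; 3·y_budget + 1·y_design = 9.
→ y_budget = 2 and y_design = 3.
Δz = y_design·Δb = 3 × (4) = 12, so new z* = 781 + 12 = 793.

793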